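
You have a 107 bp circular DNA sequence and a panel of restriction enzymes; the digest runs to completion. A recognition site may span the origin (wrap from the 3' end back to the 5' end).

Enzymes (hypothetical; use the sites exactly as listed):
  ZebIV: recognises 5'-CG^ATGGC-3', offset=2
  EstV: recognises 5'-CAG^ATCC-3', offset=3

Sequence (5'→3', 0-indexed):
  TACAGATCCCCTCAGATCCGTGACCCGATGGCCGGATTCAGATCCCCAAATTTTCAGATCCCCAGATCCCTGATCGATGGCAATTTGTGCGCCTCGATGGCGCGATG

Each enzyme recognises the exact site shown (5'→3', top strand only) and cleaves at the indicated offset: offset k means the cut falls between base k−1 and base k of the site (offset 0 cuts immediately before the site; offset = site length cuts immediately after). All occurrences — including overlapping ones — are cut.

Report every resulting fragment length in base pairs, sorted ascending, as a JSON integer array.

[8,10,11,12,14,16,16,20]

Site scan:
  ZebIV (CGATGGC, off=2): starts [25, 74, 94] → cuts [27, 76, 96]
  EstV (CAGATCC, off=3): starts [2, 12, 38, 54, 62] → cuts [5, 15, 41, 57, 65]

Pooled cuts: [5, 15, 27, 41, 57, 65, 76, 96]

Fragment lengths:
  5→15: 10 bp
  15→27: 12 bp
  27→41: 14 bp
  41→57: 16 bp
  57→65: 8 bp
  65→76: 11 bp
  76→96: 20 bp
  96→5 (wrap): 107-96+5 = 16 bp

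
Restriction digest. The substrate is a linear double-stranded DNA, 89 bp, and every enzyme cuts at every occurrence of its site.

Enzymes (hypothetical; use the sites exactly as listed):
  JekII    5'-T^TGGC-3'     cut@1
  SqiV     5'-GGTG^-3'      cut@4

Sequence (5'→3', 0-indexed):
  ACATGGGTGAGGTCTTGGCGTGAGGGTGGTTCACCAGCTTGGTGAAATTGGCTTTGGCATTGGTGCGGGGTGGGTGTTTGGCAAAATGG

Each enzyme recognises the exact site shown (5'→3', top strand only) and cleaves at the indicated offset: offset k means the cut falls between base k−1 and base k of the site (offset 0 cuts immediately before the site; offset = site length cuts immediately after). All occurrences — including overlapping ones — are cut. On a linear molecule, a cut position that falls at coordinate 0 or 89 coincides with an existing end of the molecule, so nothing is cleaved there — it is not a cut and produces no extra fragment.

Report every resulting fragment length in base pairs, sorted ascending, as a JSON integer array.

[2,4,4,6,6,7,9,11,11,13,16]

Scan for sites:
  JekII TTGGC/1: at [14, 47, 53, 77] ⇒ [15, 48, 54, 78]
  SqiV GGTG/4: at [5, 24, 40, 61, 68, 72] ⇒ [9, 28, 44, 65, 72, 76]

All cut coordinates (distinct, sorted): [9, 15, 28, 44, 48, 54, 65, 72, 76, 78]

Fragment lengths:
  [0,9): 9 bp
  [9,15): 6 bp
  [15,28): 13 bp
  [28,44): 16 bp
  [44,48): 4 bp
  [48,54): 6 bp
  [54,65): 11 bp
  [65,72): 7 bp
  [72,76): 4 bp
  [76,78): 2 bp
  [78,89): 11 bp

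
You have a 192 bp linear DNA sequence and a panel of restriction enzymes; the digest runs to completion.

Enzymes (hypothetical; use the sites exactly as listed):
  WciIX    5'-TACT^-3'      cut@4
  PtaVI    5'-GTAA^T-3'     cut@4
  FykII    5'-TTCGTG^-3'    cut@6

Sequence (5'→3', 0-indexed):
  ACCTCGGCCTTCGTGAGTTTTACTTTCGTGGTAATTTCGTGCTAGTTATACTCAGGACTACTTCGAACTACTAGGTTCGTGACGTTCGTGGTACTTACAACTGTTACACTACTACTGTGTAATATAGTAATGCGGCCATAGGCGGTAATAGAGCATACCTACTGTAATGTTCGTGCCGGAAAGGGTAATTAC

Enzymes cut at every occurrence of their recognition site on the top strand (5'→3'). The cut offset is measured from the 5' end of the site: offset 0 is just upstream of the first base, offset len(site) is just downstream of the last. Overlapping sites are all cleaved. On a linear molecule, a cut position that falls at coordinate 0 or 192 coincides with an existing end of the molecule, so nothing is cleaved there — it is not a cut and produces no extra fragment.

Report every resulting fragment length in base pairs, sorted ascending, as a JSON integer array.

[3,4,4,4,5,6,6,7,8,8,9,9,9,10,10,11,13,15,15,18,18]

Site scan:
  WciIX TACT/4: at [20, 48, 58, 68, 91, 109, 112, 159] ⇒ [24, 52, 62, 72, 95, 113, 116, 163]
  PtaVI GTAAT/4: at [30, 118, 126, 144, 163, 184] ⇒ [34, 122, 130, 148, 167, 188]
  FykII TTCGTG/6: at [9, 24, 35, 75, 84, 169] ⇒ [15, 30, 41, 81, 90, 175]

All cut coordinates (distinct, sorted): [15, 24, 30, 34, 41, 52, 62, 72, 81, 90, 95, 113, 116, 122, 130, 148, 163, 167, 175, 188]

Fragments:
  [0,15): 15 bp
  [15,24): 9 bp
  [24,30): 6 bp
  [30,34): 4 bp
  [34,41): 7 bp
  [41,52): 11 bp
  [52,62): 10 bp
  [62,72): 10 bp
  [72,81): 9 bp
  [81,90): 9 bp
  [90,95): 5 bp
  [95,113): 18 bp
  [113,116): 3 bp
  [116,122): 6 bp
  [122,130): 8 bp
  [130,148): 18 bp
  [148,163): 15 bp
  [163,167): 4 bp
  [167,175): 8 bp
  [175,188): 13 bp
  [188,192): 4 bp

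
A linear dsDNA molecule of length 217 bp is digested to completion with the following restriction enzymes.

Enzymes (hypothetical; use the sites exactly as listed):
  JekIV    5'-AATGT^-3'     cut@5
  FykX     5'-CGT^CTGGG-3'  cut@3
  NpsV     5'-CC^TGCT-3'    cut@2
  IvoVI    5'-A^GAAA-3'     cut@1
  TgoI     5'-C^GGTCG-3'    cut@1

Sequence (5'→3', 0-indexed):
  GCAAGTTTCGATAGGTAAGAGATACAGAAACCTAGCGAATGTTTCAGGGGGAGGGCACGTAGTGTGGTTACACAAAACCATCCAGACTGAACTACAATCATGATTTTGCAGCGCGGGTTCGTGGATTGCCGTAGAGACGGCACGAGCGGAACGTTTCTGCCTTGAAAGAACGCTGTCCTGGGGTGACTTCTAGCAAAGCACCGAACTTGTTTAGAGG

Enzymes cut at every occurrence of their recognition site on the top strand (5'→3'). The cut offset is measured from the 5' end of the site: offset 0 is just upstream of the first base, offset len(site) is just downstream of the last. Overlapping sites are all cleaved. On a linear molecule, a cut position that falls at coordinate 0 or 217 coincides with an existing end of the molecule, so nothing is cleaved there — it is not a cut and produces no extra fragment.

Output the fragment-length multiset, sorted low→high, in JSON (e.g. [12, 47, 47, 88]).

Site scan:
  JekIV (AATGT, off=5): starts [37] → cuts [42]
  FykX (CGTCTGGG, off=3): no sites
  NpsV (CCTGCT, off=2): no sites
  IvoVI (AGAAA, off=1): starts [25] → cuts [26]
  TgoI (CGGTCG, off=1): no sites

Pooled cuts: [26, 42]

Fragment lengths:
  [0,26): 26 bp
  [26,42): 16 bp
  [42,217): 175 bp

[16,26,175]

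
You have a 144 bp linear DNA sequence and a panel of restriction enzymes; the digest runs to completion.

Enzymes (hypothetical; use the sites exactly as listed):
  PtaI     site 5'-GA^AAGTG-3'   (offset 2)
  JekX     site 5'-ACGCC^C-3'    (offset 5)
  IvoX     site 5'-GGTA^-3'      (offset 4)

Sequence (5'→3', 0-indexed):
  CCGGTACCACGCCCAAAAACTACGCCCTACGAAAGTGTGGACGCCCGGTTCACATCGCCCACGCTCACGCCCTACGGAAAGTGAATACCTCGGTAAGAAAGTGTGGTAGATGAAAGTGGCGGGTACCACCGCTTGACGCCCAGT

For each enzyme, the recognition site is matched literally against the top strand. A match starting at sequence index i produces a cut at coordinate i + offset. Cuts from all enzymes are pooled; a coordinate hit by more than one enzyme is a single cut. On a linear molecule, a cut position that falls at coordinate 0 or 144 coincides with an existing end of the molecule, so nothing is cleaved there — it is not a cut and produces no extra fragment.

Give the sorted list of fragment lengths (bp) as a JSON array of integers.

[3,4,5,6,6,7,7,10,12,13,13,15,17,26]

Per-enzyme occurrences:
  PtaI (GAAAGTG, off=2): starts [30, 76, 96, 111] → cuts [32, 78, 98, 113]
  JekX (ACGCCC, off=5): starts [8, 21, 40, 66, 135] → cuts [13, 26, 45, 71, 140]
  IvoX (GGTA, off=4): starts [2, 91, 104, 121] → cuts [6, 95, 108, 125]

Pooled cuts: [6, 13, 26, 32, 45, 71, 78, 95, 98, 108, 113, 125, 140]

Fragment lengths:
  [0,6): 6 bp
  [6,13): 7 bp
  [13,26): 13 bp
  [26,32): 6 bp
  [32,45): 13 bp
  [45,71): 26 bp
  [71,78): 7 bp
  [78,95): 17 bp
  [95,98): 3 bp
  [98,108): 10 bp
  [108,113): 5 bp
  [113,125): 12 bp
  [125,140): 15 bp
  [140,144): 4 bp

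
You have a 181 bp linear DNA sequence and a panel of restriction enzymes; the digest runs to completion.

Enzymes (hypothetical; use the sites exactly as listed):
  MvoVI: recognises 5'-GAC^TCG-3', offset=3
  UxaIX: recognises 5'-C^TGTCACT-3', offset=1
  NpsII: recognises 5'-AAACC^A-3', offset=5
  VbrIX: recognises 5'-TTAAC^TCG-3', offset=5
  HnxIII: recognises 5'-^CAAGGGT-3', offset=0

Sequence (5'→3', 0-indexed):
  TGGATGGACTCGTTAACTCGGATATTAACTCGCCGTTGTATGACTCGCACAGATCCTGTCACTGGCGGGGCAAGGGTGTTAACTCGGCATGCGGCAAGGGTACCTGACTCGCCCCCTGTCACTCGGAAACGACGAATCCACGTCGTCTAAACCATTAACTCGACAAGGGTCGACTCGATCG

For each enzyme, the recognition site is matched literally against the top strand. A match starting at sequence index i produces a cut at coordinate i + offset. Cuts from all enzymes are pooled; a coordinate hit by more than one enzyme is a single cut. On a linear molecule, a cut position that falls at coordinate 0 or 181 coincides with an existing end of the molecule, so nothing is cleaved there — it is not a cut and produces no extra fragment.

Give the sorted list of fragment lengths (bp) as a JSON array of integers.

Per-enzyme occurrences:
  MvoVI (GACTCG, off=3): starts [6, 41, 105, 171] → cuts [9, 44, 108, 174]
  UxaIX (CTGTCACT, off=1): starts [55, 115] → cuts [56, 116]
  NpsII (AAACCA, off=5): starts [148] → cuts [153]
  VbrIX (TTAACTCG, off=5): starts [12, 24, 78, 154] → cuts [17, 29, 83, 159]
  HnxIII (CAAGGGT, off=0): starts [70, 94, 163] → cuts [70, 94, 163]

All cut coordinates (distinct, sorted): [9, 17, 29, 44, 56, 70, 83, 94, 108, 116, 153, 159, 163, 174]

Fragment lengths:
  [0,9): 9 bp
  [9,17): 8 bp
  [17,29): 12 bp
  [29,44): 15 bp
  [44,56): 12 bp
  [56,70): 14 bp
  [70,83): 13 bp
  [83,94): 11 bp
  [94,108): 14 bp
  [108,116): 8 bp
  [116,153): 37 bp
  [153,159): 6 bp
  [159,163): 4 bp
  [163,174): 11 bp
  [174,181): 7 bp

[4,6,7,8,8,9,11,11,12,12,13,14,14,15,37]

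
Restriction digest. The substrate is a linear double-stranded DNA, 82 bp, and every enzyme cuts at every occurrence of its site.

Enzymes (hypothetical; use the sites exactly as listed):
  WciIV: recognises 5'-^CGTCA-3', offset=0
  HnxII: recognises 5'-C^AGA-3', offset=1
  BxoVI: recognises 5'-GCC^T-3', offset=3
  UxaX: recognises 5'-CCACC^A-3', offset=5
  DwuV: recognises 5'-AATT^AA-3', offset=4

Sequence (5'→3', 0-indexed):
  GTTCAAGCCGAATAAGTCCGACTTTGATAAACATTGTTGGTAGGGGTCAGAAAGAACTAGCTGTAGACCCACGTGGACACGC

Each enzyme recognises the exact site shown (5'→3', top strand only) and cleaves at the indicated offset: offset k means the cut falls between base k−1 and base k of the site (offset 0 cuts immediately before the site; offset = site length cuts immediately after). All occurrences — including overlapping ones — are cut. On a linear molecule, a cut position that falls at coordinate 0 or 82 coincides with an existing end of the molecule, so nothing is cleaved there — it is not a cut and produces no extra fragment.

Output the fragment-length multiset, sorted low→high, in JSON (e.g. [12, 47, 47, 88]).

Scan for sites:
  WciIV (CGTCA, off=0): no sites
  HnxII (CAGA, off=1): starts [47] → cuts [48]
  BxoVI (GCCT, off=3): no sites
  UxaX (CCACCA, off=5): no sites
  DwuV (AATTAA, off=4): no sites

Pooled cuts: [48]

Fragments:
  [0,48): 48 bp
  [48,82): 34 bp

[34,48]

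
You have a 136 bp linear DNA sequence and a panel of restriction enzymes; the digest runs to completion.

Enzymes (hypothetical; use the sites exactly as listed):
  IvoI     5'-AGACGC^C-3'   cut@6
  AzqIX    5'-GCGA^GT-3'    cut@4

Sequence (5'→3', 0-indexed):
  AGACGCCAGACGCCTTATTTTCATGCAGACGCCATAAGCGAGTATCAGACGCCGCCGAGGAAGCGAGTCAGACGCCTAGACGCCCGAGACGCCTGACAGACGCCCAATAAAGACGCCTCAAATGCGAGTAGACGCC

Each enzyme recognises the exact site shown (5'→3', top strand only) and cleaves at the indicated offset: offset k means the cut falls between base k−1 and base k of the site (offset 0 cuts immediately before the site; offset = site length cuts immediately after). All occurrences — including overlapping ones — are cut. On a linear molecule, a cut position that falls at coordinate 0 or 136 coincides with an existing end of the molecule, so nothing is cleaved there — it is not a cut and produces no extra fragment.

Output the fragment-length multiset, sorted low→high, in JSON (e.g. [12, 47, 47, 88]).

Scan for sites:
  IvoI AGACGCC/6: at [0, 7, 26, 46, 69, 77, 86, 97, 110, 129] ⇒ [6, 13, 32, 52, 75, 83, 92, 103, 116, 135]
  AzqIX GCGAGT/4: at [37, 62, 123] ⇒ [41, 66, 127]

Pooled cuts: [6, 13, 32, 41, 52, 66, 75, 83, 92, 103, 116, 127, 135]

Fragment lengths:
  [0,6): 6 bp
  [6,13): 7 bp
  [13,32): 19 bp
  [32,41): 9 bp
  [41,52): 11 bp
  [52,66): 14 bp
  [66,75): 9 bp
  [75,83): 8 bp
  [83,92): 9 bp
  [92,103): 11 bp
  [103,116): 13 bp
  [116,127): 11 bp
  [127,135): 8 bp
  [135,136): 1 bp

[1,6,7,8,8,9,9,9,11,11,11,13,14,19]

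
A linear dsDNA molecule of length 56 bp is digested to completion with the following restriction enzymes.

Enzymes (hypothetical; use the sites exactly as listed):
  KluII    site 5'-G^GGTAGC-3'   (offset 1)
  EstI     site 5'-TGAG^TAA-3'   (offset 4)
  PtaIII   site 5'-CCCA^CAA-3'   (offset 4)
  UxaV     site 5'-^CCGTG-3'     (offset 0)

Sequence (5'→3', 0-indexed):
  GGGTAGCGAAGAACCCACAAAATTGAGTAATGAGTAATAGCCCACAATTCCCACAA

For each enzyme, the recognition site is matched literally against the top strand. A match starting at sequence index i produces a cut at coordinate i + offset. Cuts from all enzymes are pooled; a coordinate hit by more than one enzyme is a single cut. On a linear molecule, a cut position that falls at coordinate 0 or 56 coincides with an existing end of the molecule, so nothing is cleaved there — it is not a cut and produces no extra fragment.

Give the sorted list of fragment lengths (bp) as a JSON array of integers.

[1,3,7,9,10,10,16]

Site scan:
  KluII GGGTAGC/1: at [0] ⇒ [1]
  EstI TGAGTAA/4: at [23, 30] ⇒ [27, 34]
  PtaIII CCCACAA/4: at [13, 40, 49] ⇒ [17, 44, 53]
  UxaV (CCGTG, off=0): no sites

Pooled cuts: [1, 17, 27, 34, 44, 53]

Fragments:
  [0,1): 1 bp
  [1,17): 16 bp
  [17,27): 10 bp
  [27,34): 7 bp
  [34,44): 10 bp
  [44,53): 9 bp
  [53,56): 3 bp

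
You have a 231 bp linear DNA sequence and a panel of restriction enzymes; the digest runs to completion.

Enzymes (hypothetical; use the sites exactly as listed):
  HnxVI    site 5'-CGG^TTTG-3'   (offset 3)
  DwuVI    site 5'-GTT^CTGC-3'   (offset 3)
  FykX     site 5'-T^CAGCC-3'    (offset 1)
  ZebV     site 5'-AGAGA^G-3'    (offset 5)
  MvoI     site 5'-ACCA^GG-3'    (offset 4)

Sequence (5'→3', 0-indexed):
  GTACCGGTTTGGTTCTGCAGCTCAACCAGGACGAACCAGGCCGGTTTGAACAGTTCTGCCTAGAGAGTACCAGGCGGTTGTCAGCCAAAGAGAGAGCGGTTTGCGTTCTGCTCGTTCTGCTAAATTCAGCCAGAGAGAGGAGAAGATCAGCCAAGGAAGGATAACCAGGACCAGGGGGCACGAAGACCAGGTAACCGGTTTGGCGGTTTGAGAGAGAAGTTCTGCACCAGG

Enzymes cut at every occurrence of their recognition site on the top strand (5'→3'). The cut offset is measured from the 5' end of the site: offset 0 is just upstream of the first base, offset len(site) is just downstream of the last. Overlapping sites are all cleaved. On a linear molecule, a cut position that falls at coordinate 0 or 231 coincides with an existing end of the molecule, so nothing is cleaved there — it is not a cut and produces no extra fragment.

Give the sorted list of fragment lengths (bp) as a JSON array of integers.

[2,2,2,4,6,6,6,6,7,7,8,8,8,9,9,9,9,9,10,10,10,11,11,12,14,16,20]

Site scan:
  HnxVI (CGGTTTG, off=3): starts [4, 41, 96, 195, 203] → cuts [7, 44, 99, 198, 206]
  DwuVI (GTTCTGC, off=3): starts [11, 52, 104, 113, 218] → cuts [14, 55, 107, 116, 221]
  FykX (TCAGCC, off=1): starts [80, 125, 146] → cuts [81, 126, 147]
  ZebV (AGAGAG, off=5): starts [61, 88, 90, 131, 133, 210] → cuts [66, 93, 95, 136, 138, 215]
  MvoI (ACCAGG, off=4): starts [24, 34, 68, 163, 169, 185, 225] → cuts [28, 38, 72, 167, 173, 189, 229]

Pooled cuts: [7, 14, 28, 38, 44, 55, 66, 72, 81, 93, 95, 99, 107, 116, 126, 136, 138, 147, 167, 173, 189, 198, 206, 215, 221, 229]

Fragment lengths:
  [0,7): 7 bp
  [7,14): 7 bp
  [14,28): 14 bp
  [28,38): 10 bp
  [38,44): 6 bp
  [44,55): 11 bp
  [55,66): 11 bp
  [66,72): 6 bp
  [72,81): 9 bp
  [81,93): 12 bp
  [93,95): 2 bp
  [95,99): 4 bp
  [99,107): 8 bp
  [107,116): 9 bp
  [116,126): 10 bp
  [126,136): 10 bp
  [136,138): 2 bp
  [138,147): 9 bp
  [147,167): 20 bp
  [167,173): 6 bp
  [173,189): 16 bp
  [189,198): 9 bp
  [198,206): 8 bp
  [206,215): 9 bp
  [215,221): 6 bp
  [221,229): 8 bp
  [229,231): 2 bp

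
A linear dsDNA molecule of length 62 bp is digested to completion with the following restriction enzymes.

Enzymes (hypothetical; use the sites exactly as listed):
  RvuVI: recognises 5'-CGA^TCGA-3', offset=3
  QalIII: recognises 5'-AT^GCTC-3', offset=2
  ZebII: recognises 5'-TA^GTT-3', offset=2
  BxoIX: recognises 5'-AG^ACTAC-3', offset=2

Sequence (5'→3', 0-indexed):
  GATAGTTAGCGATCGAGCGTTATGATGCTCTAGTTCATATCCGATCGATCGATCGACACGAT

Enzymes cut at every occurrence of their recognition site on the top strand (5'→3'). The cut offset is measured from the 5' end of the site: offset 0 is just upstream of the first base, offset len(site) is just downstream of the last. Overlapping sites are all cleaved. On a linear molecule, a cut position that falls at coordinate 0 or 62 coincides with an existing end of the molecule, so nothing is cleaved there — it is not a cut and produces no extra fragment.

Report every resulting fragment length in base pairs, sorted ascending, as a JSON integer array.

Site scan:
  RvuVI CGATCGA/3: at [9, 41, 45, 49] ⇒ [12, 44, 48, 52]
  QalIII ATGCTC/2: at [24] ⇒ [26]
  ZebII TAGTT/2: at [2, 30] ⇒ [4, 32]
  BxoIX (AGACTAC, off=2): no sites

Pooled cuts: [4, 12, 26, 32, 44, 48, 52]

Fragments:
  [0,4): 4 bp
  [4,12): 8 bp
  [12,26): 14 bp
  [26,32): 6 bp
  [32,44): 12 bp
  [44,48): 4 bp
  [48,52): 4 bp
  [52,62): 10 bp

[4,4,4,6,8,10,12,14]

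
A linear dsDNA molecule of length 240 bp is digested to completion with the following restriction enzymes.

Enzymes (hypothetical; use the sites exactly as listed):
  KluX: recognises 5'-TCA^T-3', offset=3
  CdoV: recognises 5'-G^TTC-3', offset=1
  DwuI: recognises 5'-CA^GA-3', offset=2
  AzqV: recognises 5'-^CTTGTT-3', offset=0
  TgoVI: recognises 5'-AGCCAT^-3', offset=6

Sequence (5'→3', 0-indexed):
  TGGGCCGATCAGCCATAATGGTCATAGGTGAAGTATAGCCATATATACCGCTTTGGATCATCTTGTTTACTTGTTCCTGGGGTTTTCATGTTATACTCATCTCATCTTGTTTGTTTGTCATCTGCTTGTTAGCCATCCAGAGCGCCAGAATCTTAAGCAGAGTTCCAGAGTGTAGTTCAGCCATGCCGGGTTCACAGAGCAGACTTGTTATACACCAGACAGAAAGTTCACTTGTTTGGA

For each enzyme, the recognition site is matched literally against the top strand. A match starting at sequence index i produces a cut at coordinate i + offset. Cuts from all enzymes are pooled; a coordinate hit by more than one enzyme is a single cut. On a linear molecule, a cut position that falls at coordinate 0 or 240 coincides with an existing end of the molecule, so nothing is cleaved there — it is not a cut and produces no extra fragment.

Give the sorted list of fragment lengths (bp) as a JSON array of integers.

Per-enzyme occurrences:
  KluX TCAT/3: at [21, 57, 85, 96, 101, 117] ⇒ [24, 60, 88, 99, 104, 120]
  CdoV GTTC/1: at [72, 161, 174, 189, 225] ⇒ [73, 162, 175, 190, 226]
  DwuI CAGA/2: at [137, 145, 157, 165, 194, 199, 215, 219] ⇒ [139, 147, 159, 167, 196, 201, 217, 221]
  AzqV CTTGTT/0: at [61, 69, 105, 124, 203, 230] ⇒ [61, 69, 105, 124, 203, 230]
  TgoVI AGCCAT/6: at [10, 36, 130, 178] ⇒ [16, 42, 136, 184]

Pooled cuts: [16, 24, 42, 60, 61, 69, 73, 88, 99, 104, 105, 120, 124, 136, 139, 147, 159, 162, 167, 175, 184, 190, 196, 201, 203, 217, 221, 226, 230]

Fragment lengths:
  [0,16): 16 bp
  [16,24): 8 bp
  [24,42): 18 bp
  [42,60): 18 bp
  [60,61): 1 bp
  [61,69): 8 bp
  [69,73): 4 bp
  [73,88): 15 bp
  [88,99): 11 bp
  [99,104): 5 bp
  [104,105): 1 bp
  [105,120): 15 bp
  [120,124): 4 bp
  [124,136): 12 bp
  [136,139): 3 bp
  [139,147): 8 bp
  [147,159): 12 bp
  [159,162): 3 bp
  [162,167): 5 bp
  [167,175): 8 bp
  [175,184): 9 bp
  [184,190): 6 bp
  [190,196): 6 bp
  [196,201): 5 bp
  [201,203): 2 bp
  [203,217): 14 bp
  [217,221): 4 bp
  [221,226): 5 bp
  [226,230): 4 bp
  [230,240): 10 bp

[1,1,2,3,3,4,4,4,4,5,5,5,5,6,6,8,8,8,8,9,10,11,12,12,14,15,15,16,18,18]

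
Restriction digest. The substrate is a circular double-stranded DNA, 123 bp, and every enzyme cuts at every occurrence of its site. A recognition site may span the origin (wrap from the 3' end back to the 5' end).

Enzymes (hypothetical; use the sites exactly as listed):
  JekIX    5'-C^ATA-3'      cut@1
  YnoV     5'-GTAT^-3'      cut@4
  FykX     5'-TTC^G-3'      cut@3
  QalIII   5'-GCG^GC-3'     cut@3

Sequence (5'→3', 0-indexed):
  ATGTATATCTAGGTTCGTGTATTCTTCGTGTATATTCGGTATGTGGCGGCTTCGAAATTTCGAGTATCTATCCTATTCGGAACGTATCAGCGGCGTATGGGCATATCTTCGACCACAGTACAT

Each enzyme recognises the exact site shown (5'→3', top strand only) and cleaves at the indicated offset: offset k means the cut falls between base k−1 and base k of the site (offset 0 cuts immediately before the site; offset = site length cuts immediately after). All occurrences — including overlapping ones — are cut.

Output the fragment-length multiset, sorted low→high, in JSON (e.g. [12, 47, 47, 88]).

Site scan:
  JekIX CATA/1: at [101, 120] ⇒ [102, 121]
  YnoV GTAT/4: at [2, 18, 29, 38, 63, 83, 94] ⇒ [6, 22, 33, 42, 67, 87, 98]
  FykX TTCG/3: at [13, 24, 34, 50, 58, 75, 107] ⇒ [16, 27, 37, 53, 61, 78, 110]
  QalIII GCGGC/3: at [45, 89] ⇒ [48, 92]

Pooled cuts: [6, 16, 22, 27, 33, 37, 42, 48, 53, 61, 67, 78, 87, 92, 98, 102, 110, 121]

Fragment lengths:
  6→16: 10 bp
  16→22: 6 bp
  22→27: 5 bp
  27→33: 6 bp
  33→37: 4 bp
  37→42: 5 bp
  42→48: 6 bp
  48→53: 5 bp
  53→61: 8 bp
  61→67: 6 bp
  67→78: 11 bp
  78→87: 9 bp
  87→92: 5 bp
  92→98: 6 bp
  98→102: 4 bp
  102→110: 8 bp
  110→121: 11 bp
  121→6 (wrap): 123-121+6 = 8 bp

[4,4,5,5,5,5,6,6,6,6,6,8,8,8,9,10,11,11]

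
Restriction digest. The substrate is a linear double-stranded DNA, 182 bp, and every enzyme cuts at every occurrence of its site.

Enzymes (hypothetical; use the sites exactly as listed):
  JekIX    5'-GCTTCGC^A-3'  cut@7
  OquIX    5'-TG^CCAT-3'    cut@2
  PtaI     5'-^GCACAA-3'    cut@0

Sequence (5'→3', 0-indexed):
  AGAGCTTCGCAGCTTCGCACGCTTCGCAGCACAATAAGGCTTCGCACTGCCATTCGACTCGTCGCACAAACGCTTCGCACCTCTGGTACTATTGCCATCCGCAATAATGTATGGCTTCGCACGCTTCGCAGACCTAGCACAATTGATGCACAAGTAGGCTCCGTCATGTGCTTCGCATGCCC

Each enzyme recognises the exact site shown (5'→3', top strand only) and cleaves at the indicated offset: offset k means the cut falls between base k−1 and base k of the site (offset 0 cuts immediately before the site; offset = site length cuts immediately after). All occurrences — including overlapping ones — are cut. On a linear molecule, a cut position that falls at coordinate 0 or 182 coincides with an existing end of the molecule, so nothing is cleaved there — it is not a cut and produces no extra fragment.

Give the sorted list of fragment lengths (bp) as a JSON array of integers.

Per-enzyme occurrences:
  JekIX (GCTTCGCA, off=7): starts [3, 11, 20, 38, 71, 113, 122, 169] → cuts [10, 18, 27, 45, 78, 120, 129, 176]
  OquIX (TGCCAT, off=2): starts [47, 92] → cuts [49, 94]
  PtaI (GCACAA, off=0): starts [28, 63, 136, 147] → cuts [28, 63, 136, 147]

All cut coordinates (distinct, sorted): [10, 18, 27, 28, 45, 49, 63, 78, 94, 120, 129, 136, 147, 176]

Fragment lengths:
  [0,10): 10 bp
  [10,18): 8 bp
  [18,27): 9 bp
  [27,28): 1 bp
  [28,45): 17 bp
  [45,49): 4 bp
  [49,63): 14 bp
  [63,78): 15 bp
  [78,94): 16 bp
  [94,120): 26 bp
  [120,129): 9 bp
  [129,136): 7 bp
  [136,147): 11 bp
  [147,176): 29 bp
  [176,182): 6 bp

[1,4,6,7,8,9,9,10,11,14,15,16,17,26,29]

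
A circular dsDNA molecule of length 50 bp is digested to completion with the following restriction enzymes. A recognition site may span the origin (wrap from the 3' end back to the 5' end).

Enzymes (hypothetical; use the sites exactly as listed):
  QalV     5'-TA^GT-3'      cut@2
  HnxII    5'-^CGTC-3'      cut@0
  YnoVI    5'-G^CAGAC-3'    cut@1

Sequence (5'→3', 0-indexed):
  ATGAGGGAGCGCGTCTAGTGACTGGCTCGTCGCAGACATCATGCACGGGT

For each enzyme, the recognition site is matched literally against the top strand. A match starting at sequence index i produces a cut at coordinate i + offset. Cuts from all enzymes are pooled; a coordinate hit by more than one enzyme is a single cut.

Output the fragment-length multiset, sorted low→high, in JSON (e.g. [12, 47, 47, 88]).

Site scan:
  QalV TAGT/2: at [15] ⇒ [17]
  HnxII CGTC/0: at [11, 27] ⇒ [11, 27]
  YnoVI GCAGAC/1: at [31] ⇒ [32]

All cut coordinates (distinct, sorted): [11, 17, 27, 32]

Fragments:
  11→17: 6 bp
  17→27: 10 bp
  27→32: 5 bp
  32→11 (wrap): 50-32+11 = 29 bp

[5,6,10,29]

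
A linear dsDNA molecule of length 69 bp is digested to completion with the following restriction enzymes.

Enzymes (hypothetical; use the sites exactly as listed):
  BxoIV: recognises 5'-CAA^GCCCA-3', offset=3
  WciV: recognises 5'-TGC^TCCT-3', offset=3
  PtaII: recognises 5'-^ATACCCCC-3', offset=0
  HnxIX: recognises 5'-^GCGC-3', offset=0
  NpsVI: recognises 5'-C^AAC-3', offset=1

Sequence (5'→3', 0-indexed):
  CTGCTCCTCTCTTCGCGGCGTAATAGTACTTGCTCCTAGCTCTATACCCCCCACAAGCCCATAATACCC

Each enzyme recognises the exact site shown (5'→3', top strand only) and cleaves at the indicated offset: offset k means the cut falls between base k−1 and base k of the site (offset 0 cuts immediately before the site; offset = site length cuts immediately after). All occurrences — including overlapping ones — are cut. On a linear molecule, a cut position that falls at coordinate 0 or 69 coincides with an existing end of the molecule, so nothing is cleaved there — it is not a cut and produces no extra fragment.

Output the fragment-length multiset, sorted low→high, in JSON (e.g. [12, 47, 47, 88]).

Site scan:
  BxoIV CAAGCCCA/3: at [53] ⇒ [56]
  WciV TGCTCCT/3: at [1, 30] ⇒ [4, 33]
  PtaII ATACCCCC/0: at [43] ⇒ [43]
  HnxIX (GCGC, off=0): no sites
  NpsVI (CAAC, off=1): no sites

All cut coordinates (distinct, sorted): [4, 33, 43, 56]

Fragments:
  [0,4): 4 bp
  [4,33): 29 bp
  [33,43): 10 bp
  [43,56): 13 bp
  [56,69): 13 bp

[4,10,13,13,29]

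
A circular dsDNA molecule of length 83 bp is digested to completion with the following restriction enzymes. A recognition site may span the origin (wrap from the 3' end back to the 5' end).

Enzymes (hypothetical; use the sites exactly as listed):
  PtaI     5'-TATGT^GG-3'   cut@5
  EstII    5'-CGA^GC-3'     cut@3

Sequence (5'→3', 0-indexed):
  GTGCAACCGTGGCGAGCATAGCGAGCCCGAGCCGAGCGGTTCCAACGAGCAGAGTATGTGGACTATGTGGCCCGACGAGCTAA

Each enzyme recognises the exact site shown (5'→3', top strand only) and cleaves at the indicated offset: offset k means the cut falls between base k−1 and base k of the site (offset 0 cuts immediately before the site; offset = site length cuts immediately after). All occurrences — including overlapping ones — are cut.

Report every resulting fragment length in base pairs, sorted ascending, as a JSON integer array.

Scan for sites:
  PtaI TATGTGG/5: at [54, 63] ⇒ [59, 68]
  EstII CGAGC/3: at [12, 21, 27, 32, 45, 75] ⇒ [15, 24, 30, 35, 48, 78]

Pooled cuts: [15, 24, 30, 35, 48, 59, 68, 78]

Fragment lengths:
  15→24: 9 bp
  24→30: 6 bp
  30→35: 5 bp
  35→48: 13 bp
  48→59: 11 bp
  59→68: 9 bp
  68→78: 10 bp
  78→15 (wrap): 83-78+15 = 20 bp

[5,6,9,9,10,11,13,20]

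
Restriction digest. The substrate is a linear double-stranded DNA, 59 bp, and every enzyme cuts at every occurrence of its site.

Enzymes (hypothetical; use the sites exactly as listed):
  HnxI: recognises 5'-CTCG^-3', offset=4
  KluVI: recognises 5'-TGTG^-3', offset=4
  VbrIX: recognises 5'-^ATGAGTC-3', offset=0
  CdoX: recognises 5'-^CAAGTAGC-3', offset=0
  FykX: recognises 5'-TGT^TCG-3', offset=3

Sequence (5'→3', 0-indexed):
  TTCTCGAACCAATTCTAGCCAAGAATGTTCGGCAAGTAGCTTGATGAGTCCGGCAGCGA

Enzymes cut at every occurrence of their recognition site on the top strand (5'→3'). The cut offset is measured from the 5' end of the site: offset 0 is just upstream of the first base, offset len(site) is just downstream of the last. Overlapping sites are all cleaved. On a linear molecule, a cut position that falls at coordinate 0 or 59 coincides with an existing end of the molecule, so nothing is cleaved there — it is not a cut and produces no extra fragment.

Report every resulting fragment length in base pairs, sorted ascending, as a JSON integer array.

Per-enzyme occurrences:
  HnxI (CTCG, off=4): starts [2] → cuts [6]
  KluVI (TGTG, off=4): no sites
  VbrIX (ATGAGTC, off=0): starts [43] → cuts [43]
  CdoX (CAAGTAGC, off=0): starts [32] → cuts [32]
  FykX (TGTTCG, off=3): starts [25] → cuts [28]

All cut coordinates (distinct, sorted): [6, 28, 32, 43]

Fragments:
  [0,6): 6 bp
  [6,28): 22 bp
  [28,32): 4 bp
  [32,43): 11 bp
  [43,59): 16 bp

[4,6,11,16,22]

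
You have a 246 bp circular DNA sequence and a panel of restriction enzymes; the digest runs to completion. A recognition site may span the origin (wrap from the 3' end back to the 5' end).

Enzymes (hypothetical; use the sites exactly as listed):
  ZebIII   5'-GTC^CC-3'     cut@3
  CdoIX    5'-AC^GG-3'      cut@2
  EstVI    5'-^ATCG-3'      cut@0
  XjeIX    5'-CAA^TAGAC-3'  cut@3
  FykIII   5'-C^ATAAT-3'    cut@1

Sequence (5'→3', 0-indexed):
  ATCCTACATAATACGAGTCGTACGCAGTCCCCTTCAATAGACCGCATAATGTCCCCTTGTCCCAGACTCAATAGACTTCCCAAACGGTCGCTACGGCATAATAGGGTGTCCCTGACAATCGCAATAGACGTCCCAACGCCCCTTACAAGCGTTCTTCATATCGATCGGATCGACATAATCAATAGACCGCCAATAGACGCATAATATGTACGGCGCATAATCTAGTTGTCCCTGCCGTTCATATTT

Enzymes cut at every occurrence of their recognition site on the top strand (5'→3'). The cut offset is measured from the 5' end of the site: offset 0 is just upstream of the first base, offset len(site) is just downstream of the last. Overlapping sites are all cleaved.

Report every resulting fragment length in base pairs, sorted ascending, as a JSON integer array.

[3,4,5,5,6,7,7,7,8,8,8,8,8,8,9,10,11,11,13,14,14,22,23,27]

Scan for sites:
  ZebIII (GTCCC, off=3): starts [26, 50, 58, 107, 129, 227] → cuts [29, 53, 61, 110, 132, 230]
  CdoIX (ACGG, off=2): starts [83, 92, 209] → cuts [85, 94, 211]
  EstVI (ATCG, off=0): starts [117, 159, 163, 168] → cuts [117, 159, 163, 168]
  XjeIX (CAATAGAC, off=3): starts [34, 68, 121, 179, 190] → cuts [37, 71, 124, 182, 193]
  FykIII (CATAAT, off=1): starts [6, 44, 96, 173, 199, 215] → cuts [7, 45, 97, 174, 200, 216]

All cut coordinates (distinct, sorted): [7, 29, 37, 45, 53, 61, 71, 85, 94, 97, 110, 117, 124, 132, 159, 163, 168, 174, 182, 193, 200, 211, 216, 230]

Fragments:
  7→29: 22 bp
  29→37: 8 bp
  37→45: 8 bp
  45→53: 8 bp
  53→61: 8 bp
  61→71: 10 bp
  71→85: 14 bp
  85→94: 9 bp
  94→97: 3 bp
  97→110: 13 bp
  110→117: 7 bp
  117→124: 7 bp
  124→132: 8 bp
  132→159: 27 bp
  159→163: 4 bp
  163→168: 5 bp
  168→174: 6 bp
  174→182: 8 bp
  182→193: 11 bp
  193→200: 7 bp
  200→211: 11 bp
  211→216: 5 bp
  216→230: 14 bp
  230→7 (wrap): 246-230+7 = 23 bp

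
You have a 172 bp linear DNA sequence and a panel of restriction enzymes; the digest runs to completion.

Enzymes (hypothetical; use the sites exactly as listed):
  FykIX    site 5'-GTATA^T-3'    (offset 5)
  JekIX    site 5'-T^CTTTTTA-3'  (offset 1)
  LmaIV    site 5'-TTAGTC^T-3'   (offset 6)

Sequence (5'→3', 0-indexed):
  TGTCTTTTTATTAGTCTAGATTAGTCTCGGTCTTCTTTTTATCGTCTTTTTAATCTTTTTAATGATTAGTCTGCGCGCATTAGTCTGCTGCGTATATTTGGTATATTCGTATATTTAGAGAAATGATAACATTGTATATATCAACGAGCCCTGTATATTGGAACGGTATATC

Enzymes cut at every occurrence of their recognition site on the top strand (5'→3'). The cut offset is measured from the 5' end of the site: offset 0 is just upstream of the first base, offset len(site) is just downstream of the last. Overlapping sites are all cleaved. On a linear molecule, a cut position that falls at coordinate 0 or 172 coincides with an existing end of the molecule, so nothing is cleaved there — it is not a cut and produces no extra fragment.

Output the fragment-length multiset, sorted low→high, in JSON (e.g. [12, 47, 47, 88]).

[2,3,8,8,9,9,10,11,11,13,13,14,17,19,25]

Scan for sites:
  FykIX GTATAT/5: at [91, 100, 108, 133, 152, 165] ⇒ [96, 105, 113, 138, 157, 170]
  JekIX TCTTTTTA/1: at [2, 33, 44, 53] ⇒ [3, 34, 45, 54]
  LmaIV TTAGTCT/6: at [10, 20, 65, 79] ⇒ [16, 26, 71, 85]

All cut coordinates (distinct, sorted): [3, 16, 26, 34, 45, 54, 71, 85, 96, 105, 113, 138, 157, 170]

Fragments:
  [0,3): 3 bp
  [3,16): 13 bp
  [16,26): 10 bp
  [26,34): 8 bp
  [34,45): 11 bp
  [45,54): 9 bp
  [54,71): 17 bp
  [71,85): 14 bp
  [85,96): 11 bp
  [96,105): 9 bp
  [105,113): 8 bp
  [113,138): 25 bp
  [138,157): 19 bp
  [157,170): 13 bp
  [170,172): 2 bp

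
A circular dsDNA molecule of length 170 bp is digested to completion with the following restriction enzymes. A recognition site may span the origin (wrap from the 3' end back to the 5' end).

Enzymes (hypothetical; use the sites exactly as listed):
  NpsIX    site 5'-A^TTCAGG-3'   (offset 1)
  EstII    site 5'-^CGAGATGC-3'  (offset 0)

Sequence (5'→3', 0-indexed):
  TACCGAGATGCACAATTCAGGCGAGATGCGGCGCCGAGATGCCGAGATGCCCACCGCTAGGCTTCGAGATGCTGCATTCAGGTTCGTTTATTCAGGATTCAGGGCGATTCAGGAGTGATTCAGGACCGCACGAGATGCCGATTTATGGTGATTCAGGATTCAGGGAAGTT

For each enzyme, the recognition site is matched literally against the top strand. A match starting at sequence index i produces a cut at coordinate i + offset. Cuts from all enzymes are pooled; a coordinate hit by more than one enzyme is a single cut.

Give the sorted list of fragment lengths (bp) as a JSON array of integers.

Scan for sites:
  NpsIX ATTCAGG/1: at [14, 75, 89, 96, 106, 117, 150, 157] ⇒ [15, 76, 90, 97, 107, 118, 151, 158]
  EstII CGAGATGC/0: at [3, 21, 34, 42, 64, 130] ⇒ [3, 21, 34, 42, 64, 130]

All cut coordinates (distinct, sorted): [3, 15, 21, 34, 42, 64, 76, 90, 97, 107, 118, 130, 151, 158]

Fragment lengths:
  3→15: 12 bp
  15→21: 6 bp
  21→34: 13 bp
  34→42: 8 bp
  42→64: 22 bp
  64→76: 12 bp
  76→90: 14 bp
  90→97: 7 bp
  97→107: 10 bp
  107→118: 11 bp
  118→130: 12 bp
  130→151: 21 bp
  151→158: 7 bp
  158→3 (wrap): 170-158+3 = 15 bp

[6,7,7,8,10,11,12,12,12,13,14,15,21,22]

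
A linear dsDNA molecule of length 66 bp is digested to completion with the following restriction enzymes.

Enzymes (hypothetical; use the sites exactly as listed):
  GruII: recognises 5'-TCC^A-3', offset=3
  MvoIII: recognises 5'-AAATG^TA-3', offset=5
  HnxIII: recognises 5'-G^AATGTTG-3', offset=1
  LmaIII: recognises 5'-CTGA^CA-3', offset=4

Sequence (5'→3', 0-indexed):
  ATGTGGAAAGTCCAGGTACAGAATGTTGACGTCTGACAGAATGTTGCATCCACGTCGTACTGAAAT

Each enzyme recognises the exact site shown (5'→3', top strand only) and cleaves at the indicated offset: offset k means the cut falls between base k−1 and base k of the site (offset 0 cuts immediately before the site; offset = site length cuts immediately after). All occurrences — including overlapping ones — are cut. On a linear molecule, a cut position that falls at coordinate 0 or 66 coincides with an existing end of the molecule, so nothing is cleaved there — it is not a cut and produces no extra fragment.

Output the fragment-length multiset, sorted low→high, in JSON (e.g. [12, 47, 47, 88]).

Scan for sites:
  GruII (TCCA, off=3): starts [10, 48] → cuts [13, 51]
  MvoIII (AAATGTA, off=5): no sites
  HnxIII (GAATGTTG, off=1): starts [20, 38] → cuts [21, 39]
  LmaIII (CTGACA, off=4): starts [32] → cuts [36]

Pooled cuts: [13, 21, 36, 39, 51]

Fragments:
  [0,13): 13 bp
  [13,21): 8 bp
  [21,36): 15 bp
  [36,39): 3 bp
  [39,51): 12 bp
  [51,66): 15 bp

[3,8,12,13,15,15]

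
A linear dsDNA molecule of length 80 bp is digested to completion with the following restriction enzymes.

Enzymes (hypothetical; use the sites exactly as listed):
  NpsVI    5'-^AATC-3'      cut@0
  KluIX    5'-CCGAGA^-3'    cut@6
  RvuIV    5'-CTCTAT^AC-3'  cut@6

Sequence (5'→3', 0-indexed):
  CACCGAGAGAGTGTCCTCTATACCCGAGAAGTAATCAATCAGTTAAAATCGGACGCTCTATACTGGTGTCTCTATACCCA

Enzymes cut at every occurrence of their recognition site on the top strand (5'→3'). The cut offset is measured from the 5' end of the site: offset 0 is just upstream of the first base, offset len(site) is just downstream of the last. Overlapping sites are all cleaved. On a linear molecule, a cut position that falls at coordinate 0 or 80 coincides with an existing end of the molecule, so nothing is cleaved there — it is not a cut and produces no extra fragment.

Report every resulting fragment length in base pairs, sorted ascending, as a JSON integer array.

[3,4,5,8,8,10,13,14,15]

Scan for sites:
  NpsVI (AATC, off=0): starts [32, 36, 46] → cuts [32, 36, 46]
  KluIX (CCGAGA, off=6): starts [2, 23] → cuts [8, 29]
  RvuIV (CTCTATAC, off=6): starts [15, 55, 69] → cuts [21, 61, 75]

Pooled cuts: [8, 21, 29, 32, 36, 46, 61, 75]

Fragments:
  [0,8): 8 bp
  [8,21): 13 bp
  [21,29): 8 bp
  [29,32): 3 bp
  [32,36): 4 bp
  [36,46): 10 bp
  [46,61): 15 bp
  [61,75): 14 bp
  [75,80): 5 bp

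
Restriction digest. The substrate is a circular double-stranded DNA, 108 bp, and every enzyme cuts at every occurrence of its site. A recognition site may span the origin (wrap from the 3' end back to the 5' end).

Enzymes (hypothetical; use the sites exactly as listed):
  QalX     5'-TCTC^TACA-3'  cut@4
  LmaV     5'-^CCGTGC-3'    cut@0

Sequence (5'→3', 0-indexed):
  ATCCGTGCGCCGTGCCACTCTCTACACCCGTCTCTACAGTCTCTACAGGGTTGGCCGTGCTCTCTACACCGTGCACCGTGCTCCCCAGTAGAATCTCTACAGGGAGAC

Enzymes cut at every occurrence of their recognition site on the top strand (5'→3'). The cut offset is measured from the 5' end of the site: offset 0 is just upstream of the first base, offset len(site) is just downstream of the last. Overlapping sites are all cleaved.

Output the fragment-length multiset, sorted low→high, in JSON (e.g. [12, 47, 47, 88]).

[4,7,7,9,10,11,12,13,13,22]

Per-enzyme occurrences:
  QalX (TCTCTACA, off=4): starts [18, 30, 39, 60, 93] → cuts [22, 34, 43, 64, 97]
  LmaV (CCGTGC, off=0): starts [2, 9, 54, 68, 75] → cuts [2, 9, 54, 68, 75]

Pooled cuts: [2, 9, 22, 34, 43, 54, 64, 68, 75, 97]

Fragment lengths:
  2→9: 7 bp
  9→22: 13 bp
  22→34: 12 bp
  34→43: 9 bp
  43→54: 11 bp
  54→64: 10 bp
  64→68: 4 bp
  68→75: 7 bp
  75→97: 22 bp
  97→2 (wrap): 108-97+2 = 13 bp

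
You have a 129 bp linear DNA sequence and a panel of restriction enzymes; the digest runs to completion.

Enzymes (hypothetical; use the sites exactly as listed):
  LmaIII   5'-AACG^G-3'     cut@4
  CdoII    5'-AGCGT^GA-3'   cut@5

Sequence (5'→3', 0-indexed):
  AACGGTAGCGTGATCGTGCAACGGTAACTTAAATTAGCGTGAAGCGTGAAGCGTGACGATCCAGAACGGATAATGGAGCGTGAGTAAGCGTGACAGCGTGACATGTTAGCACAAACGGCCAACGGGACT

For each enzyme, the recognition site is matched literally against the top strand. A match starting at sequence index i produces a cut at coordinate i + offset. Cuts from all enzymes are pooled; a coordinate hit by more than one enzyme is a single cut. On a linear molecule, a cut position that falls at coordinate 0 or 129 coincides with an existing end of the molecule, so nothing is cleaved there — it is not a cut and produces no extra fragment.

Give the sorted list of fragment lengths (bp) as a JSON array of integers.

Per-enzyme occurrences:
  LmaIII AACGG/4: at [0, 19, 64, 113, 120] ⇒ [4, 23, 68, 117, 124]
  CdoII AGCGTGA/5: at [6, 35, 42, 49, 76, 86, 94] ⇒ [11, 40, 47, 54, 81, 91, 99]

Pooled cuts: [4, 11, 23, 40, 47, 54, 68, 81, 91, 99, 117, 124]

Fragment lengths:
  [0,4): 4 bp
  [4,11): 7 bp
  [11,23): 12 bp
  [23,40): 17 bp
  [40,47): 7 bp
  [47,54): 7 bp
  [54,68): 14 bp
  [68,81): 13 bp
  [81,91): 10 bp
  [91,99): 8 bp
  [99,117): 18 bp
  [117,124): 7 bp
  [124,129): 5 bp

[4,5,7,7,7,7,8,10,12,13,14,17,18]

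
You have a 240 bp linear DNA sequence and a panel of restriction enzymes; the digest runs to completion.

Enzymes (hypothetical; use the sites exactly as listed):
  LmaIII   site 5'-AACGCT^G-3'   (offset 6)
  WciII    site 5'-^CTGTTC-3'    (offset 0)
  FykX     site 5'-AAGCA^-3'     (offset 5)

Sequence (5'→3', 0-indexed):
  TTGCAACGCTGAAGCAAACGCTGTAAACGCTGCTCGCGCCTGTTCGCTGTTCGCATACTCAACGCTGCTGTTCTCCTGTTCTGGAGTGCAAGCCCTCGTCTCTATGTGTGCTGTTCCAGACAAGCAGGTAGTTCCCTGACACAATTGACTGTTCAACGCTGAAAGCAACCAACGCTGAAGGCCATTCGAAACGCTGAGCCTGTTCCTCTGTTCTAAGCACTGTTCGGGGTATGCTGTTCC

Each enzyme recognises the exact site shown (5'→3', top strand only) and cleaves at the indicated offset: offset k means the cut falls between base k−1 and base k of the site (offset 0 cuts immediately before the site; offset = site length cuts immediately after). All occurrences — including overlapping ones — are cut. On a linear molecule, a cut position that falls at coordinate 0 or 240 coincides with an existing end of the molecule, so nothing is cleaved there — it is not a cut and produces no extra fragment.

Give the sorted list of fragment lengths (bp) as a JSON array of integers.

[1,4,6,6,7,7,7,8,8,8,9,9,10,12,12,14,16,19,20,22,35]

Per-enzyme occurrences:
  LmaIII (AACGCTG, off=6): starts [4, 16, 25, 60, 154, 170, 189] → cuts [10, 22, 31, 66, 160, 176, 195]
  WciII (CTGTTC, off=0): starts [39, 46, 67, 75, 110, 148, 199, 207, 219, 233] → cuts [39, 46, 67, 75, 110, 148, 199, 207, 219, 233]
  FykX (AAGCA, off=5): starts [11, 121, 162, 214] → cuts [16, 126, 167, 219]

All cut coordinates (distinct, sorted): [10, 16, 22, 31, 39, 46, 66, 67, 75, 110, 126, 148, 160, 167, 176, 195, 199, 207, 219, 233]

Fragment lengths:
  [0,10): 10 bp
  [10,16): 6 bp
  [16,22): 6 bp
  [22,31): 9 bp
  [31,39): 8 bp
  [39,46): 7 bp
  [46,66): 20 bp
  [66,67): 1 bp
  [67,75): 8 bp
  [75,110): 35 bp
  [110,126): 16 bp
  [126,148): 22 bp
  [148,160): 12 bp
  [160,167): 7 bp
  [167,176): 9 bp
  [176,195): 19 bp
  [195,199): 4 bp
  [199,207): 8 bp
  [207,219): 12 bp
  [219,233): 14 bp
  [233,240): 7 bp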